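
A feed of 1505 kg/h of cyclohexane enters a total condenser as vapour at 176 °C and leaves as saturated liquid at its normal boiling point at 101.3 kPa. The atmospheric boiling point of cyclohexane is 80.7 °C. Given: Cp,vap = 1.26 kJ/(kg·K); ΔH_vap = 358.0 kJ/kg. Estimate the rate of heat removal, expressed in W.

Q_c = 200000 W

vapour 176→80.7 °C: -120.08 kJ/kg
condensation at 80.7 °C: -358 kJ/kg
Δh = -120.08 + -358 = -478.08 kJ/kg
Q = ṁ·Δh = 1505 kg/h × -478.08 kJ/kg = -719510 kJ/h
|Q| = 199.86 kW = 199860 W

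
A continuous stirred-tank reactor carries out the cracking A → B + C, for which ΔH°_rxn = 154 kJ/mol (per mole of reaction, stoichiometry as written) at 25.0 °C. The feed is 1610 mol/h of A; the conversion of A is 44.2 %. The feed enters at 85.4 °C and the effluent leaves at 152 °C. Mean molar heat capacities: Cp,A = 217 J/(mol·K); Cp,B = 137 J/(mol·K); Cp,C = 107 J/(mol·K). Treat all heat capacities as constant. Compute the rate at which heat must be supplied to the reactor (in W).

Q_in = 37600 W

Extent of reaction ξ = 0.442 × 1610 = 711.62 mol/h
Reaction term: ξ·ΔH°_rxn = 711.62 × 154 = 109590 kJ/h
Sensible, feed 85.4→25 °C: -21102 kJ/h
Outlet flows (mol/h): A 898.38, B 711.62, C 711.62
Sensible, products 25→152 °C: 46810 kJ/h
Q = ΔH = 135300 kJ/h = 37.583 kW
Heat supplied = 37583 W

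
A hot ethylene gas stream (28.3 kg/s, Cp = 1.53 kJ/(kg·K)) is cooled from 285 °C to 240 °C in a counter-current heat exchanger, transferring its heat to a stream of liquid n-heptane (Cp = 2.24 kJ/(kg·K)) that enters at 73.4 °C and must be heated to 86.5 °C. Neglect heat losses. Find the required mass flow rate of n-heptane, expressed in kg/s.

ṁ_c = 66.4 kg/s

Heat released by hot stream: Q = 28.3 × 1.53 × (285 − 240) = 1948.5 kJ/s
Energy balance on cold side (adiabatic exchanger): Q = ṁ_c·Cp_c·(T_c,out − T_c,in)
ṁ_c = 1948.5 / [2.24 × (86.5 − 73.4)] = 66.4 kg/s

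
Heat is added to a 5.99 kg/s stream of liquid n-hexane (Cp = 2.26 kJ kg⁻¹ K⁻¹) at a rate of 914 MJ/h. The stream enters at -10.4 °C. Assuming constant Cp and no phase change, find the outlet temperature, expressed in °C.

T_out = 8.35 °C

Q = 914 MJ/h = 253.89 kJ/s
ΔT = Q/(ṁ·Cp) = 253.89/(5.99×2.26) = 18.755 K
T_out = -10.4 + 18.755 = 8.3546 °C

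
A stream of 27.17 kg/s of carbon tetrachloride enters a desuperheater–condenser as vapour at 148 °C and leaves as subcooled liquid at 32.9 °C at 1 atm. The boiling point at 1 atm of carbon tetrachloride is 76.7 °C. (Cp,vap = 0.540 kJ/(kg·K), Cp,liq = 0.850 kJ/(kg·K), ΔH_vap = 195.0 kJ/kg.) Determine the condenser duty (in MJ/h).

Q_c = 26500 MJ/h

vapour 148→76.7 °C: -38.502 kJ/kg
condensation at 76.7 °C: -195 kJ/kg
liquid 76.7→32.9 °C: -37.23 kJ/kg
Δh = -38.502 + -195 + -37.23 = -270.73 kJ/kg
Q = ṁ·Δh = 27.17 kg/s × -270.73 kJ/kg = -7355.8 kJ/s
|Q| = 7355.8 kW = 26481 MJ/h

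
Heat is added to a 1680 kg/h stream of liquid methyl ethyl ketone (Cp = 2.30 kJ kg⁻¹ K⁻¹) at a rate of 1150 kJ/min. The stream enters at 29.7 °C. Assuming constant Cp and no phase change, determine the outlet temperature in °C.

Q = 1150 kJ/min = 69000 kJ/h
ΔT = Q/(ṁ·Cp) = 69000/(1680×2.30) = 17.857 K
T_out = 29.7 + 17.857 = 47.557 °C

T_out = 47.6 °C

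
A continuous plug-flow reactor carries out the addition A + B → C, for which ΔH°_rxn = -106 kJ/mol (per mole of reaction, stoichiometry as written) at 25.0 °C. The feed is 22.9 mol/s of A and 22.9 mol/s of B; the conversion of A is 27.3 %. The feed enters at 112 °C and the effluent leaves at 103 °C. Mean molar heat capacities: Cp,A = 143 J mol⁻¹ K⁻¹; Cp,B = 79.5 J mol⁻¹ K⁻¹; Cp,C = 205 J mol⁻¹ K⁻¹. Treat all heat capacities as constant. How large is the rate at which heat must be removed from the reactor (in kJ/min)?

Extent of reaction ξ = 0.273 × 22.9 = 6.2517 mol/s
Reaction term: ξ·ΔH°_rxn = 6.2517 × -106 = -662.68 kJ/s
Sensible, feed 112→25 °C: -443.29 kJ/s
Outlet flows (mol/s): A 16.648, B 16.648, C 6.2517
Sensible, products 25→103 °C: 388.9 kJ/s
Q = ΔH = -717.07 kJ/s = -717.07 kW
Heat removed = 43024 kJ/min

Q_out = 43000 kJ/min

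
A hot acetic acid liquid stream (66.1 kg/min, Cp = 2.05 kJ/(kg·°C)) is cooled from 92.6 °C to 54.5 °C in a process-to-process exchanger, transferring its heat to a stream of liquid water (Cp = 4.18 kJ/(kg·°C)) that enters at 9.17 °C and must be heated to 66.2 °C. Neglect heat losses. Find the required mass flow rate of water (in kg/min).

ṁ_c = 21.7 kg/min

Heat released by hot stream: Q = 66.1 × 2.05 × (92.6 − 54.5) = 5162.7 kJ/min
Energy balance on cold side (adiabatic exchanger): Q = ṁ_c·Cp_c·(T_c,out − T_c,in)
ṁ_c = 5162.7 / [4.18 × (66.2 − 9.17)] = 21.657 kg/min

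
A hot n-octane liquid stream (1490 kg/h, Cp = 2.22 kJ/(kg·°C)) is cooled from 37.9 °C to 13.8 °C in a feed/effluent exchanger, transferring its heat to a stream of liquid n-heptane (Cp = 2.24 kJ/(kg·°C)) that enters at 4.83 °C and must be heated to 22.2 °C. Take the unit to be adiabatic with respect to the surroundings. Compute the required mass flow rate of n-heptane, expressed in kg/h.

Heat released by hot stream: Q = 1490 × 2.22 × (37.9 − 13.8) = 79718 kJ/h
Energy balance on cold side (adiabatic exchanger): Q = ṁ_c·Cp_c·(T_c,out − T_c,in)
ṁ_c = 79718 / [2.24 × (22.2 − 4.83)] = 2048.8 kg/h

ṁ_c = 2050 kg/h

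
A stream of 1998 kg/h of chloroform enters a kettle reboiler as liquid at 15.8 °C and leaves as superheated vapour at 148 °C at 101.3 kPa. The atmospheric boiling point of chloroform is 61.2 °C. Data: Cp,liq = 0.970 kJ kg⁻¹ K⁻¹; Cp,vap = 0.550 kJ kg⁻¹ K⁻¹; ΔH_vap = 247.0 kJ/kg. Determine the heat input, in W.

Q = 188000 W

liquid 15.8→61.2 °C: 44.038 kJ/kg
vaporisation at 61.2 °C: 247 kJ/kg
vapour 61.2→148 °C: 47.74 kJ/kg
Δh = 44.038 + 247 + 47.74 = 338.78 kJ/kg
Q = ṁ·Δh = 1998 kg/h × 338.78 kJ/kg = 676880 kJ/h
|Q| = 188.02 kW = 188020 W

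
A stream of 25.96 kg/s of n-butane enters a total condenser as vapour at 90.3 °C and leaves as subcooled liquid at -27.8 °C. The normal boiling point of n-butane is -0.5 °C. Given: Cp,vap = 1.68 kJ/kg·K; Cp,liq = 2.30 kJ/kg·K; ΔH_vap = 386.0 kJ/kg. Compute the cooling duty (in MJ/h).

Q_c = 56200 MJ/h

vapour 90.3→-0.5 °C: -152.54 kJ/kg
condensation at -0.5 °C: -386 kJ/kg
liquid -0.5→-27.8 °C: -62.79 kJ/kg
Δh = -152.54 + -386 + -62.79 = -601.33 kJ/kg
Q = ṁ·Δh = 25.96 kg/s × -601.33 kJ/kg = -15611 kJ/s
|Q| = 15611 kW = 56198 MJ/h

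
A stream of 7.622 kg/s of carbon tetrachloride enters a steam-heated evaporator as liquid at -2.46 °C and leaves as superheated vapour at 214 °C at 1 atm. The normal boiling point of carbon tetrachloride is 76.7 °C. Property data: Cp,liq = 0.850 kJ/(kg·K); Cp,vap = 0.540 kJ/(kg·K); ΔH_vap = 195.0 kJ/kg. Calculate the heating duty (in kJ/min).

Q = 154000 kJ/min

liquid -2.46→76.7 °C: 67.286 kJ/kg
vaporisation at 76.7 °C: 195 kJ/kg
vapour 76.7→214 °C: 74.142 kJ/kg
Δh = 67.286 + 195 + 74.142 = 336.43 kJ/kg
Q = ṁ·Δh = 7.622 kg/s × 336.43 kJ/kg = 2564.3 kJ/s
|Q| = 2564.3 kW = 153860 kJ/min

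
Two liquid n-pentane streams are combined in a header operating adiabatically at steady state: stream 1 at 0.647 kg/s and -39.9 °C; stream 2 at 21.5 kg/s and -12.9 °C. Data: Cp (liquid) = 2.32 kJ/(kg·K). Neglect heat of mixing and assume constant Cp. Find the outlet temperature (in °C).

T_out = -13.7 °C

No heat crosses the boundary, so H_out = H_in.
Σ ṁᵢCp,ᵢTᵢ = 0.647×2.32×-39.9 + 21.5×2.32×-12.9 = -703.34
Σ ṁᵢCp,ᵢ = 0.647×2.32 + 21.5×2.32 = 51.381
T_out = -703.34 / 51.381 = -13.689 °C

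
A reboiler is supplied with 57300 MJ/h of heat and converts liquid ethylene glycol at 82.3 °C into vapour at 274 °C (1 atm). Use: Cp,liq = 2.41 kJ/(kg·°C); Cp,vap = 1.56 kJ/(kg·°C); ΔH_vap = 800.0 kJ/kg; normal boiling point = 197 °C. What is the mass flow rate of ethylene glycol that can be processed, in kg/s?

Δh = 2.41×(197−82.3) + 800.0 + 1.56×(274−197) = 1196.5 kJ/kg
Q = 57300 MJ/h = 15917 kJ/s = 15917 kJ/s
ṁ = Q/Δh = 15917 / 1196.5 = 13.302 kg/s

ṁ = 13.3 kg/s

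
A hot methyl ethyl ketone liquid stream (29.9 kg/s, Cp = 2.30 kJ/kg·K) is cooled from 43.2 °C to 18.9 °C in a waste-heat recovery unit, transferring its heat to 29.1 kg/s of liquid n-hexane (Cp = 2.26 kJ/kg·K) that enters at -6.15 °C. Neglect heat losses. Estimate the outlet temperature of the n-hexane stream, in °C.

T_c,out = 19.3 °C

Heat released by hot stream: Q = 29.9 × 2.30 × (43.2 − 18.9) = 1671.1 kJ/s
Energy balance on cold side (adiabatic exchanger): Q = ṁ_c·Cp_c·(T_c,out − T_c,in)
T_c,out = -6.15 + 1671.1/(29.1 × 2.26) = 19.26 °C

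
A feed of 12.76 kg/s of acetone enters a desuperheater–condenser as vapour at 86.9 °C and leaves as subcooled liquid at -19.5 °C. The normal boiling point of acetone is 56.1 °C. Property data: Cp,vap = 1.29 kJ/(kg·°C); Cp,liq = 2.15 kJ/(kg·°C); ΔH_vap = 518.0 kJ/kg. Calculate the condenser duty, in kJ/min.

vapour 86.9→56.1 °C: -39.732 kJ/kg
condensation at 56.1 °C: -518 kJ/kg
liquid 56.1→-19.5 °C: -162.54 kJ/kg
Δh = -39.732 + -518 + -162.54 = -720.27 kJ/kg
Q = ṁ·Δh = 12.76 kg/s × -720.27 kJ/kg = -9190.7 kJ/s
|Q| = 9190.7 kW = 551440 kJ/min

Q_c = 551000 kJ/min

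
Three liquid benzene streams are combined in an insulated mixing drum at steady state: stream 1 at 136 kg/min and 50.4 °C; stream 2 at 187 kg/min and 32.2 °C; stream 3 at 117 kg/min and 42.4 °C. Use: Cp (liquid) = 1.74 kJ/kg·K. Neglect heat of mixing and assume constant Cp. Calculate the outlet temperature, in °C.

Energy balance with Q = 0: Σ ṁᵢCp,ᵢ(T_out − Tᵢ) = 0
T_out = Σ ṁᵢCp,ᵢTᵢ / Σ ṁᵢCp,ᵢ
      = 31036 / 765.6 = 40.538 °C

T_out = 40.5 °C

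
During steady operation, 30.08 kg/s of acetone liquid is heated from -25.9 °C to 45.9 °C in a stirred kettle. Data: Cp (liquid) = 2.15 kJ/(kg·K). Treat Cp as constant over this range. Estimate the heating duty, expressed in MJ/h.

Q = 16700 MJ/h

Q = ṁ·Cp·ΔT = 30.08 × 2.15 × (45.9 − -25.9) = 4643.4 kJ/s
Heating duty = 16716 MJ/h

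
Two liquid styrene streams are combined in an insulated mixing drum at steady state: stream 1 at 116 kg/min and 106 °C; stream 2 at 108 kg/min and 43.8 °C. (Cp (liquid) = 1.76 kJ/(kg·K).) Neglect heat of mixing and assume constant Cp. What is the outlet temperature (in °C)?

Energy balance with Q = 0: Σ ṁᵢCp,ᵢ(T_out − Tᵢ) = 0
T_out = Σ ṁᵢCp,ᵢTᵢ / Σ ṁᵢCp,ᵢ
      = 29966 / 394.24 = 76.011 °C

T_out = 76.0 °C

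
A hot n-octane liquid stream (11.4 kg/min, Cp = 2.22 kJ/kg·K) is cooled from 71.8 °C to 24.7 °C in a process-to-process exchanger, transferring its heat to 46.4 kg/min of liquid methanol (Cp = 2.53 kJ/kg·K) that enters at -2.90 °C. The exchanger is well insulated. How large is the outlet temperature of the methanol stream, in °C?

Heat released by hot stream: Q = 11.4 × 2.22 × (71.8 − 24.7) = 1192 kJ/min
Energy balance on cold side (adiabatic exchanger): Q = ṁ_c·Cp_c·(T_c,out − T_c,in)
T_c,out = -2.90 + 1192/(46.4 × 2.53) = 7.2541 °C

T_c,out = 7.25 °C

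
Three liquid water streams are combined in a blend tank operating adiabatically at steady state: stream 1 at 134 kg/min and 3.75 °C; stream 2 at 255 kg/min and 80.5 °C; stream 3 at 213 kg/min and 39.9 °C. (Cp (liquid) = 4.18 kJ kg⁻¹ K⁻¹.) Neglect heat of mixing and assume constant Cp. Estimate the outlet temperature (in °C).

No heat crosses the boundary, so H_out = H_in.
Σ ṁᵢCp,ᵢTᵢ = 134×4.18×3.75 + 255×4.18×80.5 + 213×4.18×39.9 = 123430
Σ ṁᵢCp,ᵢ = 134×4.18 + 255×4.18 + 213×4.18 = 2516.4
T_out = 123430 / 2516.4 = 49.051 °C

T_out = 49.1 °C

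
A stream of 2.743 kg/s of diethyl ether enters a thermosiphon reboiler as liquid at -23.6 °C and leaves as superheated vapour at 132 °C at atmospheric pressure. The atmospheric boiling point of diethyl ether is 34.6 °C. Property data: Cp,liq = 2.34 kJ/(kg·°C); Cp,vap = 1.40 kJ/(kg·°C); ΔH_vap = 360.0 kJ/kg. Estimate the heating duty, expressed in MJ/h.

liquid -23.6→34.6 °C: 136.19 kJ/kg
vaporisation at 34.6 °C: 360 kJ/kg
vapour 34.6→132 °C: 136.36 kJ/kg
Δh = 136.19 + 360 + 136.36 = 632.55 kJ/kg
Q = ṁ·Δh = 2.743 kg/s × 632.55 kJ/kg = 1735.1 kJ/s
|Q| = 1735.1 kW = 6246.3 MJ/h

Q = 6250 MJ/h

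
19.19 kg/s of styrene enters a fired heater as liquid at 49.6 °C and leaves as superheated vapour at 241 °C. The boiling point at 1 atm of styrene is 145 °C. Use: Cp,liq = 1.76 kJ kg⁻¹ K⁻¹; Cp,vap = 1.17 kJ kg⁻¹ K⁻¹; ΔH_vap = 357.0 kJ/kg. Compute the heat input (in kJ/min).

Q = 734000 kJ/min

liquid 49.6→145 °C: 167.9 kJ/kg
vaporisation at 145 °C: 357 kJ/kg
vapour 145→241 °C: 112.32 kJ/kg
Δh = 167.9 + 357 + 112.32 = 637.22 kJ/kg
Q = ṁ·Δh = 19.19 kg/s × 637.22 kJ/kg = 12228 kJ/s
|Q| = 12228 kW = 733700 kJ/min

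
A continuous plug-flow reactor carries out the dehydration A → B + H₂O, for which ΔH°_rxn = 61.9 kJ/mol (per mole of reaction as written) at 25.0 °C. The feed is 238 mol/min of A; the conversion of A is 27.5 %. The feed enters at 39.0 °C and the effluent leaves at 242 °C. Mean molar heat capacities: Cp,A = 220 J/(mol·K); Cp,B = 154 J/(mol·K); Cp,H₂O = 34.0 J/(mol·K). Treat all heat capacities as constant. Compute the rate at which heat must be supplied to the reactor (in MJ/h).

Q_in = 854 MJ/h

Extent of reaction ξ = 0.275 × 238 = 65.45 mol/min
Reaction term: ξ·ΔH°_rxn = 65.45 × 61.9 = 4051.4 kJ/min
Sensible, feed 39.0→25 °C: -733.04 kJ/min
Outlet flows (mol/min): A 172.55, B 65.45, H₂O 65.45
Sensible, products 25→242 °C: 10908 kJ/min
Q = ΔH = 14226 kJ/min = 237.1 kW
Heat supplied = 853.56 MJ/h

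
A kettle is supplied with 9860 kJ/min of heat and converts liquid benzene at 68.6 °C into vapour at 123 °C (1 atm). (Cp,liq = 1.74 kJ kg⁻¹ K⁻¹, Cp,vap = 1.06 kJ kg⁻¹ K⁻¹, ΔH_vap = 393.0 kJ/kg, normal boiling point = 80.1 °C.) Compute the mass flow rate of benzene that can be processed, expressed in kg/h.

Δh = 1.74×(80.1−68.6) + 393.0 + 1.06×(123−80.1) = 458.48 kJ/kg
Q = 9860 kJ/min = 164.33 kJ/s = 591600 kJ/h
ṁ = Q/Δh = 591600 / 458.48 = 1290.3 kg/h

ṁ = 1290 kg/h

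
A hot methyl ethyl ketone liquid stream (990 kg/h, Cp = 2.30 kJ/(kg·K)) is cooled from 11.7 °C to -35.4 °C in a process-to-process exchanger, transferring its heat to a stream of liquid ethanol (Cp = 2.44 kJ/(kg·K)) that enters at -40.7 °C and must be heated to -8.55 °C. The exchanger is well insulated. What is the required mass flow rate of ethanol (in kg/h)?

ṁ_c = 1370 kg/h

Heat released by hot stream: Q = 990 × 2.30 × (11.7 − -35.4) = 107250 kJ/h
Energy balance on cold side (adiabatic exchanger): Q = ṁ_c·Cp_c·(T_c,out − T_c,in)
ṁ_c = 107250 / [2.44 × (-8.55 − -40.7)] = 1367.1 kg/h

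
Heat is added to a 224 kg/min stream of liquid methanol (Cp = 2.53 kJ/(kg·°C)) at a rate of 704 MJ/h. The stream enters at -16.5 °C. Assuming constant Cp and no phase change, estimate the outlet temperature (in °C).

T_out = 4.20 °C

Q = 704 MJ/h = 11733 kJ/min
ΔT = Q/(ṁ·Cp) = 11733/(224×2.53) = 20.704 K
T_out = -16.5 + 20.704 = 4.2039 °C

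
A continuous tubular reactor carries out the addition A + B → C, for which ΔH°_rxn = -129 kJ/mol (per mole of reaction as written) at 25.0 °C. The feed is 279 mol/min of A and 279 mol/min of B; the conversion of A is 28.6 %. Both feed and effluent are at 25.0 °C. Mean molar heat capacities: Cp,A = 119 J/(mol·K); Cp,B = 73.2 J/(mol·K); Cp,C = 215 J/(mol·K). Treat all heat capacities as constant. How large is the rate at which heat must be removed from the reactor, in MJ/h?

Extent of reaction ξ = 0.286 × 279 = 79.794 mol/min
Reaction term: ξ·ΔH°_rxn = 79.794 × -129 = -10293 kJ/min
Q = ΔH = -10293 kJ/min = -171.56 kW
Heat removed = 617.61 MJ/h

Q_out = 618 MJ/h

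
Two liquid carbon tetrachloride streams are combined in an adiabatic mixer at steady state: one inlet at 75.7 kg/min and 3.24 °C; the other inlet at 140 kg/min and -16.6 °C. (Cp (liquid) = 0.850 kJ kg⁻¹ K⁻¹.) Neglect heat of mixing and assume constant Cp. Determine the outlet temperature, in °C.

T_out = -9.64 °C

No heat crosses the boundary, so H_out = H_in.
Σ ṁᵢCp,ᵢTᵢ = 75.7×0.850×3.24 + 140×0.850×-16.6 = -1766.9
Σ ṁᵢCp,ᵢ = 75.7×0.850 + 140×0.850 = 183.34
T_out = -1766.9 / 183.34 = -9.6371 °C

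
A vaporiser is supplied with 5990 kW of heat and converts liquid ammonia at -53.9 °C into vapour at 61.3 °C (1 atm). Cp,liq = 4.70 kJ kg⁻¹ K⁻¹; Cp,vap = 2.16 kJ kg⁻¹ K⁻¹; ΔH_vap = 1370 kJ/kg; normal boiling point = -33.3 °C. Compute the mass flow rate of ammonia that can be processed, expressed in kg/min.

Δh = 4.70×(-33.3−-53.9) + 1370 + 2.16×(61.3−-33.3) = 1671.2 kJ/kg
Q = 5990 kW = 5990 kJ/s = 359400 kJ/min
ṁ = Q/Δh = 359400 / 1671.2 = 215.06 kg/min

ṁ = 215 kg/min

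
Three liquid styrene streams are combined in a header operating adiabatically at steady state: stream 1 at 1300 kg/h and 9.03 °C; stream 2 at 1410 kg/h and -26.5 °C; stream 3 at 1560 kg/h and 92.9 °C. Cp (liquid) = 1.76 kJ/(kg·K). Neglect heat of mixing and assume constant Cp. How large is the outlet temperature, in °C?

T_out = 27.9 °C

No heat crosses the boundary, so H_out = H_in.
T_out = Σ ṁᵢCp,ᵢTᵢ / Σ ṁᵢCp,ᵢ
      = 209960 / 7515.2 = 27.939 °C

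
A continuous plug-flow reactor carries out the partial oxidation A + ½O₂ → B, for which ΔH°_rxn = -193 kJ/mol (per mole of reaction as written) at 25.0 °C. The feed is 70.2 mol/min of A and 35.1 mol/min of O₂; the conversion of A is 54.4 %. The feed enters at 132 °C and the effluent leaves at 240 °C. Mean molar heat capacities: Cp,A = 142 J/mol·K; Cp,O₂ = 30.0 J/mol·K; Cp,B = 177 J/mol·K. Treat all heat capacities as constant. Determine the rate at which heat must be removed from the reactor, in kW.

Extent of reaction ξ = 0.544 × 70.2 = 38.189 mol/min
Reaction term: ξ·ΔH°_rxn = 38.189 × -193 = -7370.4 kJ/min
Sensible, feed 132→25 °C: -1179.3 kJ/min
Outlet flows (mol/min): A 32.011, O₂ 16.006, B 38.189
Sensible, products 25→240 °C: 2533.8 kJ/min
Q = ΔH = -6015.9 kJ/min = -100.27 kW
Heat removed = 100.27 kW

Q_out = 100 kW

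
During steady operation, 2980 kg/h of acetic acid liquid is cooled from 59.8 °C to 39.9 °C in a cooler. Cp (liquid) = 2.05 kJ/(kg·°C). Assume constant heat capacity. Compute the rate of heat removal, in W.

Q_c = 33800 W

Q = ṁ·Cp·ΔT = 2980 × 2.05 × (39.9 − 59.8) = -121570 kJ/h
Converting: 121570 / 3600 s = 33.769 kW
Cooling duty = 33769 W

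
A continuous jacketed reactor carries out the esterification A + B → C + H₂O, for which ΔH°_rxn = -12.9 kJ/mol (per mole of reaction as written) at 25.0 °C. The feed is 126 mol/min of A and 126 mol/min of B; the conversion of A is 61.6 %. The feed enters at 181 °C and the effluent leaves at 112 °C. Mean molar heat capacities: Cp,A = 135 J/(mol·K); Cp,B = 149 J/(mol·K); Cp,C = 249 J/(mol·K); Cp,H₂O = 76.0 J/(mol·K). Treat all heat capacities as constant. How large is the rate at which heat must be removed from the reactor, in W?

Extent of reaction ξ = 0.616 × 126 = 77.616 mol/min
Reaction term: ξ·ΔH°_rxn = 77.616 × -12.9 = -1001.2 kJ/min
Sensible, feed 181→25 °C: -5582.3 kJ/min
Outlet flows (mol/min): A 48.384, B 48.384, C 77.616, H₂O 77.616
Sensible, products 25→112 °C: 3390.1 kJ/min
Q = ΔH = -3193.5 kJ/min = -53.225 kW
Heat removed = 53225 W

Q_out = 53200 W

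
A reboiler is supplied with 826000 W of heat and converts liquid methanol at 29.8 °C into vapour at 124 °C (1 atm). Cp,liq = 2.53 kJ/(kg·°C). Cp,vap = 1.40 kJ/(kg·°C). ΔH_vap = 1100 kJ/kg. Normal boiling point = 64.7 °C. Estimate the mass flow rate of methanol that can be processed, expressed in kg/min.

ṁ = 39.0 kg/min

Δh = 2.53×(64.7−29.8) + 1100 + 1.40×(124−64.7) = 1271.3 kJ/kg
Q = 826000 W = 826 kJ/s = 49560 kJ/min
ṁ = Q/Δh = 49560 / 1271.3 = 38.983 kg/min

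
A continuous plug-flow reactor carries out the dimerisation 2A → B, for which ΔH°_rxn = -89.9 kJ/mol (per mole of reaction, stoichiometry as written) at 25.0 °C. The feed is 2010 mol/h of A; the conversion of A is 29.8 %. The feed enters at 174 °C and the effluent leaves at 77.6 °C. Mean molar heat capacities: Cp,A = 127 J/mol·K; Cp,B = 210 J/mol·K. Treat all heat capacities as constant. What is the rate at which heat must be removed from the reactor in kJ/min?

Q_out = 870 kJ/min

Extent of reaction ξ = 0.298 × 2010 / 2 = 299.49 mol/h
Reaction term: ξ·ΔH°_rxn = 299.49 × -89.9 = -26924 kJ/h
Sensible, feed 174→25 °C: -38035 kJ/h
Outlet flows (mol/h): A 1411, B 299.49
Sensible, products 25→77.6 °C: 12734 kJ/h
Q = ΔH = -52225 kJ/h = -14.507 kW
Heat removed = 870.42 kJ/min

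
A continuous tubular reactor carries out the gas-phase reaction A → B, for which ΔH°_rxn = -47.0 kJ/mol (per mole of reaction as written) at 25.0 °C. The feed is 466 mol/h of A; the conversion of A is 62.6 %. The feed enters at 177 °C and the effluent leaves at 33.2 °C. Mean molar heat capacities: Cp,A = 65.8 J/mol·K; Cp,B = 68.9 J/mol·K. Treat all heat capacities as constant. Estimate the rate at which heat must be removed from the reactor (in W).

Q_out = 5030 W

Extent of reaction ξ = 0.626 × 466 = 291.72 mol/h
Reaction term: ξ·ΔH°_rxn = 291.72 × -47.0 = -13711 kJ/h
Sensible, feed 177→25 °C: -4660.7 kJ/h
Outlet flows (mol/h): A 174.28, B 291.72
Sensible, products 25→33.2 °C: 258.85 kJ/h
Q = ΔH = -18113 kJ/h = -5.0313 kW
Heat removed = 5031.3 W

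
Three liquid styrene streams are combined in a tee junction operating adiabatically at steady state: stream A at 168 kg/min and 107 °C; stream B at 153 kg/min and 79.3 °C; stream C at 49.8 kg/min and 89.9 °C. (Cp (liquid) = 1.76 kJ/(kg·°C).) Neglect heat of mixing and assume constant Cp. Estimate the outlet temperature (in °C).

Energy balance with Q = 0: Σ ṁᵢCp,ᵢ(T_out − Tᵢ) = 0
T_out = Σ ṁᵢCp,ᵢTᵢ / Σ ṁᵢCp,ᵢ
      = 60871 / 652.61 = 93.274 °C

T_out = 93.3 °C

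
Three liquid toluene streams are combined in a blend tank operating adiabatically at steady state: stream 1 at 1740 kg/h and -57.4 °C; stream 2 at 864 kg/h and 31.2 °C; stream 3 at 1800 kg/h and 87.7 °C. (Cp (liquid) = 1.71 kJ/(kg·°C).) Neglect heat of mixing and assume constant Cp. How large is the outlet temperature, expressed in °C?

T_out = 19.3 °C

No heat crosses the boundary, so H_out = H_in.
Σ ṁᵢCp,ᵢTᵢ = 1740×1.71×-57.4 + 864×1.71×31.2 + 1800×1.71×87.7 = 145250
Σ ṁᵢCp,ᵢ = 1740×1.71 + 864×1.71 + 1800×1.71 = 7530.8
T_out = 145250 / 7530.8 = 19.287 °C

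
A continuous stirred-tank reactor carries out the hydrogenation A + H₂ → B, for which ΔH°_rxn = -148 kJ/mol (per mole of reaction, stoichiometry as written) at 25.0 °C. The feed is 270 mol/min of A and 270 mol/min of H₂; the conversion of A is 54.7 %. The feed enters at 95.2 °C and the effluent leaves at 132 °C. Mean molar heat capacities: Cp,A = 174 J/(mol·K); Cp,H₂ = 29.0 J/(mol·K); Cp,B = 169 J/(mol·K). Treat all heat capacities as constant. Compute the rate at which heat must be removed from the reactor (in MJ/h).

Extent of reaction ξ = 0.547 × 270 = 147.69 mol/min
Reaction term: ξ·ΔH°_rxn = 147.69 × -148 = -21858 kJ/min
Sensible, feed 95.2→25 °C: -3847.7 kJ/min
Outlet flows (mol/min): A 122.31, H₂ 122.31, B 147.69
Sensible, products 25→132 °C: 5327.4 kJ/min
Q = ΔH = -20378 kJ/min = -339.64 kW
Heat removed = 1222.7 MJ/h

Q_out = 1220 MJ/h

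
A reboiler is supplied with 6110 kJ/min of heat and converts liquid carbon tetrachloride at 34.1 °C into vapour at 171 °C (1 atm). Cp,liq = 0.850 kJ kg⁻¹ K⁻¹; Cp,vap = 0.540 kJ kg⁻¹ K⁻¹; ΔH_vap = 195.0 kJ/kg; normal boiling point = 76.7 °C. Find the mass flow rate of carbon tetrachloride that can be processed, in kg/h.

ṁ = 1300 kg/h

Δh = 0.850×(76.7−34.1) + 195.0 + 0.540×(171−76.7) = 282.13 kJ/kg
Q = 6110 kJ/min = 101.83 kJ/s = 366600 kJ/h
ṁ = Q/Δh = 366600 / 282.13 = 1299.4 kg/h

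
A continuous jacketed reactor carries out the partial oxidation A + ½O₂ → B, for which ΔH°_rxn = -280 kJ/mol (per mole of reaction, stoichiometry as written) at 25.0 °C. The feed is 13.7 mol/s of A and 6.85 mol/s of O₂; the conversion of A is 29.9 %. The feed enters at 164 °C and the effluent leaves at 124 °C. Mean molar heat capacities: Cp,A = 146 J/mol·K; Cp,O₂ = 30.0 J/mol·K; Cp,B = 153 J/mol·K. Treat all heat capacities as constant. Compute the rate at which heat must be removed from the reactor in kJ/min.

Q_out = 74300 kJ/min

Extent of reaction ξ = 0.299 × 13.7 = 4.0963 mol/s
Reaction term: ξ·ΔH°_rxn = 4.0963 × -280 = -1147 kJ/s
Sensible, feed 164→25 °C: -306.59 kJ/s
Outlet flows (mol/s): A 9.6037, O₂ 4.8018, B 4.0963
Sensible, products 25→124 °C: 215.12 kJ/s
Q = ΔH = -1238.4 kJ/s = -1238.4 kW
Heat removed = 74306 kJ/min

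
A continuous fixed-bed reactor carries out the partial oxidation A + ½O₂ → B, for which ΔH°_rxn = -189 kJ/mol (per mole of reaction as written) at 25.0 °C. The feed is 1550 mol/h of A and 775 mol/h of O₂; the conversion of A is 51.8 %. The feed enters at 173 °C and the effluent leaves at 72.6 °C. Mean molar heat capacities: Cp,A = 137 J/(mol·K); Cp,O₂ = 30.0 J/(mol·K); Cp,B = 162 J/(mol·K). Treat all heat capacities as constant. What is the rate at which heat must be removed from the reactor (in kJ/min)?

Extent of reaction ξ = 0.518 × 1550 = 802.9 mol/h
Reaction term: ξ·ΔH°_rxn = 802.9 × -189 = -151750 kJ/h
Sensible, feed 173→25 °C: -34869 kJ/h
Outlet flows (mol/h): A 747.1, O₂ 373.55, B 802.9
Sensible, products 25→72.6 °C: 11597 kJ/h
Q = ΔH = -175020 kJ/h = -48.617 kW
Heat removed = 2917 kJ/min

Q_out = 2920 kJ/min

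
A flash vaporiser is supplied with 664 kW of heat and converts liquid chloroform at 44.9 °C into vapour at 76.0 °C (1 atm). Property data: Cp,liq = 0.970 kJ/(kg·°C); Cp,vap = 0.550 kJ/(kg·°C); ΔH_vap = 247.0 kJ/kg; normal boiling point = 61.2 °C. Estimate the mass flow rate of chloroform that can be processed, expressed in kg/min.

ṁ = 147 kg/min

Δh = 0.970×(61.2−44.9) + 247.0 + 0.550×(76.0−61.2) = 270.95 kJ/kg
Q = 664 kW = 664 kJ/s = 39840 kJ/min
ṁ = Q/Δh = 39840 / 270.95 = 147.04 kg/min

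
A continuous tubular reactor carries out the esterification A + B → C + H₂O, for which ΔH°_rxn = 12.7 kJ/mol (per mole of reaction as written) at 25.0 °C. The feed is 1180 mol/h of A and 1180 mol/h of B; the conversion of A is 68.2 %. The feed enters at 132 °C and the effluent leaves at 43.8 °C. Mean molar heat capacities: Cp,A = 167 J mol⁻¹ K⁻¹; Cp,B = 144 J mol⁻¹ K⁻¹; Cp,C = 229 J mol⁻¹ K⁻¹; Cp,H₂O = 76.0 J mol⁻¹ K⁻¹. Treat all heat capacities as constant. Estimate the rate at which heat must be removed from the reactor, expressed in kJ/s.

Extent of reaction ξ = 0.682 × 1180 = 804.76 mol/h
Reaction term: ξ·ΔH°_rxn = 804.76 × 12.7 = 10220 kJ/h
Sensible, feed 132→25 °C: -39267 kJ/h
Outlet flows (mol/h): A 375.24, B 375.24, C 804.76, H₂O 804.76
Sensible, products 25→43.8 °C: 6808.4 kJ/h
Q = ΔH = -22238 kJ/h = -6.1772 kW
Heat removed = 6.1772 kJ/s

Q_out = 6.18 kJ/s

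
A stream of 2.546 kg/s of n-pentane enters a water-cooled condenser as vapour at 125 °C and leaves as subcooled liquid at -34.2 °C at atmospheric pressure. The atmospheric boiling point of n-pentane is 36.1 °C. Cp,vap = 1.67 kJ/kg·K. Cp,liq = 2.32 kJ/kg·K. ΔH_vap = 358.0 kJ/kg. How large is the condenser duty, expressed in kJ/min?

Q_c = 102000 kJ/min

vapour 125→36.1 °C: -148.46 kJ/kg
condensation at 36.1 °C: -358 kJ/kg
liquid 36.1→-34.2 °C: -163.1 kJ/kg
Δh = -148.46 + -358 + -163.1 = -669.56 kJ/kg
Q = ṁ·Δh = 2.546 kg/s × -669.56 kJ/kg = -1704.7 kJ/s
|Q| = 1704.7 kW = 102280 kJ/min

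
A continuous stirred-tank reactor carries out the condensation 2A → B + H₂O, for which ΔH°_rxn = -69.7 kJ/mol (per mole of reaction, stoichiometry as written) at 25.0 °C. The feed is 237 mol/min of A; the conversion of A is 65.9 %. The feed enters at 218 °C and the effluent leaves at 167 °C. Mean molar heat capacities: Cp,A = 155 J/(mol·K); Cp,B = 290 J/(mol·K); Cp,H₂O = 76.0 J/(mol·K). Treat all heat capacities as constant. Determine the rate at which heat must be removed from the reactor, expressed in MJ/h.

Extent of reaction ξ = 0.659 × 237 / 2 = 78.092 mol/min
Reaction term: ξ·ΔH°_rxn = 78.092 × -69.7 = -5443 kJ/min
Sensible, feed 218→25 °C: -7089.9 kJ/min
Outlet flows (mol/min): A 80.817, B 78.092, H₂O 78.092
Sensible, products 25→167 °C: 5837.4 kJ/min
Q = ΔH = -6695.5 kJ/min = -111.59 kW
Heat removed = 401.73 MJ/h

Q_out = 402 MJ/h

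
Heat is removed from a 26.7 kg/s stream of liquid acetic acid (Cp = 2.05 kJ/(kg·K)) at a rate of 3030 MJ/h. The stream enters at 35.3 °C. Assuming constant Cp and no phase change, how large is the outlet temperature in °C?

T_out = 19.9 °C

Q = 3030 MJ/h = 841.67 kJ/s
ΔT = Q/(ṁ·Cp) = 841.67/(26.7×2.05) = 15.377 K
T_out = 35.3 − 15.377 = 19.923 °C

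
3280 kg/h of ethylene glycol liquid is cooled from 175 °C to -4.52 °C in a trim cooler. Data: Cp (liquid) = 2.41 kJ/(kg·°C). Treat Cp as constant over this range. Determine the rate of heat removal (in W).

Q_c = 394000 W

Q = ṁ·Cp·ΔT = 3280 × 2.41 × (-4.52 − 175) = -1.4191e+06 kJ/h
Converting: 1.4191e+06 / 3600 s = 394.19 kW
Cooling duty = 394190 W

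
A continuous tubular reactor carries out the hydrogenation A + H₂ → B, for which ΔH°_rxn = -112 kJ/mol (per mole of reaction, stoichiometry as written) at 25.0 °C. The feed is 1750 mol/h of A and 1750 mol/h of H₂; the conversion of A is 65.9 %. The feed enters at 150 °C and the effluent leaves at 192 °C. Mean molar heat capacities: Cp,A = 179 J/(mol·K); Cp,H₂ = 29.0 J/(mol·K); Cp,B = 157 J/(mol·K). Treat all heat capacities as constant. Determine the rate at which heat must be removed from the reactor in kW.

Q_out = 34.4 kW

Extent of reaction ξ = 0.659 × 1750 = 1153.2 mol/h
Reaction term: ξ·ΔH°_rxn = 1153.2 × -112 = -129160 kJ/h
Sensible, feed 150→25 °C: -45500 kJ/h
Outlet flows (mol/h): A 596.75, H₂ 596.75, B 1153.2
Sensible, products 25→192 °C: 50966 kJ/h
Q = ΔH = -123700 kJ/h = -34.361 kW
Heat removed = 34.361 kW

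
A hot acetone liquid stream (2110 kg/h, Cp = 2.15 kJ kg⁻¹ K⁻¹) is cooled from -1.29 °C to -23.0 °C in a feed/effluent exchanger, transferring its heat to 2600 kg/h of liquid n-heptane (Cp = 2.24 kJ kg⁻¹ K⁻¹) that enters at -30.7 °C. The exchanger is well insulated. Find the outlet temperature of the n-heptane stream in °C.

Heat released by hot stream: Q = 2110 × 2.15 × (-1.29 − -23.0) = 98487 kJ/h
Energy balance on cold side (adiabatic exchanger): Q = ṁ_c·Cp_c·(T_c,out − T_c,in)
T_c,out = -30.7 + 98487/(2600 × 2.24) = -13.789 °C

T_c,out = -13.8 °C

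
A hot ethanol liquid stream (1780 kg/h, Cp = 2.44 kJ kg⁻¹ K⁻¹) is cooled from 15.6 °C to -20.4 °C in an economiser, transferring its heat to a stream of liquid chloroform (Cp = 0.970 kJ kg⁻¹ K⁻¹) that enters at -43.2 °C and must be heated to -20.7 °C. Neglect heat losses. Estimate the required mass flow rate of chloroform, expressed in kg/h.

Heat released by hot stream: Q = 1780 × 2.44 × (15.6 − -20.4) = 156360 kJ/h
Energy balance on cold side (adiabatic exchanger): Q = ṁ_c·Cp_c·(T_c,out − T_c,in)
ṁ_c = 156360 / [0.970 × (-20.7 − -43.2)] = 7164 kg/h

ṁ_c = 7160 kg/h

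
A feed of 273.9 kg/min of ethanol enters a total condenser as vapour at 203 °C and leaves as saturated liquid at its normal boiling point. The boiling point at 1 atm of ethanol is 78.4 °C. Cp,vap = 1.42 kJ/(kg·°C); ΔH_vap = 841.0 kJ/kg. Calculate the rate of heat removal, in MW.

vapour 203→78.4 °C: -176.93 kJ/kg
condensation at 78.4 °C: -841 kJ/kg
Δh = -176.93 + -841 = -1017.9 kJ/kg
Q = ṁ·Δh = 273.9 kg/min × -1017.9 kJ/kg = -278810 kJ/min
|Q| = 4646.9 kW = 4.6469 MW

Q_c = 4.65 MW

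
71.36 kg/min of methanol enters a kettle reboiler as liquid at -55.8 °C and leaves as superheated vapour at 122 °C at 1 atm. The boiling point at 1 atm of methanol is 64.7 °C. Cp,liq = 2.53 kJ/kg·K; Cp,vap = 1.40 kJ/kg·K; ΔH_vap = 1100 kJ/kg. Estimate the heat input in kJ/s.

liquid -55.8→64.7 °C: 304.86 kJ/kg
vaporisation at 64.7 °C: 1100 kJ/kg
vapour 64.7→122 °C: 80.22 kJ/kg
Δh = 304.86 + 1100 + 80.22 = 1485.1 kJ/kg
Q = ṁ·Δh = 71.36 kg/min × 1485.1 kJ/kg = 105980 kJ/min
|Q| = 1766.3 kW

Q = 1770 kJ/s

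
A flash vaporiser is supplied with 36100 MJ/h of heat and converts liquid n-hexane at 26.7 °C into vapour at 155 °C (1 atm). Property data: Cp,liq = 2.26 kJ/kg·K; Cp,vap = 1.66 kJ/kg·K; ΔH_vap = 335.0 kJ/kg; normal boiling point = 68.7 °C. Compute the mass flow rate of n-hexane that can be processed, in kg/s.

Δh = 2.26×(68.7−26.7) + 335.0 + 1.66×(155−68.7) = 573.18 kJ/kg
Q = 36100 MJ/h = 10028 kJ/s = 10028 kJ/s
ṁ = Q/Δh = 10028 / 573.18 = 17.495 kg/s

ṁ = 17.5 kg/s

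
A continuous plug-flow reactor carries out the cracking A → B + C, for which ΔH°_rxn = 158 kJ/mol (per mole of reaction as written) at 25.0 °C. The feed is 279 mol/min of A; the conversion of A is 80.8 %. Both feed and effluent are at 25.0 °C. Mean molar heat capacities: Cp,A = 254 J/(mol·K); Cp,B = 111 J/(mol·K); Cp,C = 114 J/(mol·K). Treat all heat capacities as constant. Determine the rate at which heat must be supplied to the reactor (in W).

Extent of reaction ξ = 0.808 × 279 = 225.43 mol/min
Reaction term: ξ·ΔH°_rxn = 225.43 × 158 = 35618 kJ/min
Q = ΔH = 35618 kJ/min = 593.64 kW
Heat supplied = 593640 W

Q_in = 594000 W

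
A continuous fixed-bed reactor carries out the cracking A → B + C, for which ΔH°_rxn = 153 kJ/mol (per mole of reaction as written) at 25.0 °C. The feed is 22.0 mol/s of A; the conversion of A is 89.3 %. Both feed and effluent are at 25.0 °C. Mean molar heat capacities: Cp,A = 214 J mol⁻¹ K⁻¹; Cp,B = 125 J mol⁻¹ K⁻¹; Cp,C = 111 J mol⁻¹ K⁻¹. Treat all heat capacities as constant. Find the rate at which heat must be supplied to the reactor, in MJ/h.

Q_in = 10800 MJ/h

Extent of reaction ξ = 0.893 × 22.0 = 19.646 mol/s
Reaction term: ξ·ΔH°_rxn = 19.646 × 153 = 3005.8 kJ/s
Q = ΔH = 3005.8 kJ/s = 3005.8 kW
Heat supplied = 10821 MJ/h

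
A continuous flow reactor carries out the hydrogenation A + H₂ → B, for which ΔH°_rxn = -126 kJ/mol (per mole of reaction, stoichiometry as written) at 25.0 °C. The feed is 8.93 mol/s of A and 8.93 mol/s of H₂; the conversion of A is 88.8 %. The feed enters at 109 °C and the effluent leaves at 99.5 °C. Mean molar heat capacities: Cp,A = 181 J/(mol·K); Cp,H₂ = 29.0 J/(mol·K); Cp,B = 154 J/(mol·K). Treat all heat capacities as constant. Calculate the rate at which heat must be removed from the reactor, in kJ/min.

Extent of reaction ξ = 0.888 × 8.93 = 7.9298 mol/s
Reaction term: ξ·ΔH°_rxn = 7.9298 × -126 = -999.16 kJ/s
Sensible, feed 109→25 °C: -157.53 kJ/s
Outlet flows (mol/s): A 1.0002, H₂ 1.0002, B 7.9298
Sensible, products 25→99.5 °C: 106.63 kJ/s
Q = ΔH = -1050.1 kJ/s = -1050.1 kW
Heat removed = 63004 kJ/min

Q_out = 63000 kJ/min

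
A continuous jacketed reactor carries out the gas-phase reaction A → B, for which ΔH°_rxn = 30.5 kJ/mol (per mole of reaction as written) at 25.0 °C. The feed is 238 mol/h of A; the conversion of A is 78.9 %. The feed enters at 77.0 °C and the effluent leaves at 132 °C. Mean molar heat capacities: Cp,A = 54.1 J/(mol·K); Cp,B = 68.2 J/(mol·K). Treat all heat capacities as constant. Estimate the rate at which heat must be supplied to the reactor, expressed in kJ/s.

Q_in = 1.87 kJ/s

Extent of reaction ξ = 0.789 × 238 = 187.78 mol/h
Reaction term: ξ·ΔH°_rxn = 187.78 × 30.5 = 5727.4 kJ/h
Sensible, feed 77.0→25 °C: -669.54 kJ/h
Outlet flows (mol/h): A 50.218, B 187.78
Sensible, products 25→132 °C: 1661 kJ/h
Q = ΔH = 6718.8 kJ/h = 1.8663 kW
Heat supplied = 1.8663 kJ/s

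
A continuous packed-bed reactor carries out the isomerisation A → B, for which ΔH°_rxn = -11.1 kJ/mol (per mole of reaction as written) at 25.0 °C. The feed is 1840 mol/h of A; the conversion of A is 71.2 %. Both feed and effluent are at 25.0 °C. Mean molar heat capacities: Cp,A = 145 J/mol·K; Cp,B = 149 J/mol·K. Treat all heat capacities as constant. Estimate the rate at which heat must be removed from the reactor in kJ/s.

Q_out = 4.04 kJ/s

Extent of reaction ξ = 0.712 × 1840 = 1310.1 mol/h
Reaction term: ξ·ΔH°_rxn = 1310.1 × -11.1 = -14542 kJ/h
Q = ΔH = -14542 kJ/h = -4.0394 kW
Heat removed = 4.0394 kJ/s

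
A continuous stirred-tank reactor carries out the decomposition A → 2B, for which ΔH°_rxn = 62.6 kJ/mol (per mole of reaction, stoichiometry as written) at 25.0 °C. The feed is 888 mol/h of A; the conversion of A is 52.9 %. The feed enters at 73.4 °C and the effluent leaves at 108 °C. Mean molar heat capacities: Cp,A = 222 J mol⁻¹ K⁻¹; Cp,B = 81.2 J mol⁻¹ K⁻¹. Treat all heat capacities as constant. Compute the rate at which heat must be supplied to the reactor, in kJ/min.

Extent of reaction ξ = 0.529 × 888 = 469.75 mol/h
Reaction term: ξ·ΔH°_rxn = 469.75 × 62.6 = 29406 kJ/h
Sensible, feed 73.4→25 °C: -9541.4 kJ/h
Outlet flows (mol/h): A 418.25, B 939.5
Sensible, products 25→108 °C: 14039 kJ/h
Q = ΔH = 33904 kJ/h = 9.4177 kW
Heat supplied = 565.06 kJ/min

Q_in = 565 kJ/min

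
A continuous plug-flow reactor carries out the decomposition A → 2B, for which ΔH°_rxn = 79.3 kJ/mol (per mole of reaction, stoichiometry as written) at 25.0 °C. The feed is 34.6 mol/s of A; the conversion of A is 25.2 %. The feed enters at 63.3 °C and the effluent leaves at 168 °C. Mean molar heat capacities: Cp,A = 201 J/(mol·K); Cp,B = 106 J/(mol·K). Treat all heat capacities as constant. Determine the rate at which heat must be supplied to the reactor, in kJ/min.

Q_in = 86000 kJ/min

Extent of reaction ξ = 0.252 × 34.6 = 8.7192 mol/s
Reaction term: ξ·ΔH°_rxn = 8.7192 × 79.3 = 691.43 kJ/s
Sensible, feed 63.3→25 °C: -266.36 kJ/s
Outlet flows (mol/s): A 25.881, B 17.438
Sensible, products 25→168 °C: 1008.2 kJ/s
Q = ΔH = 1433.3 kJ/s = 1433.3 kW
Heat supplied = 85998 kJ/min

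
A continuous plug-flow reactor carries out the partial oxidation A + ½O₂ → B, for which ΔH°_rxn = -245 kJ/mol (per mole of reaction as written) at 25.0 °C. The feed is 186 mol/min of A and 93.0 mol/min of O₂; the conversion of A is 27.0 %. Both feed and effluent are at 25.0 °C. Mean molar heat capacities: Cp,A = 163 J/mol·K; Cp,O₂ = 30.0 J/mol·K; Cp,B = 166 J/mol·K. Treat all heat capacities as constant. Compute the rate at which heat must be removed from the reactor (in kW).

Extent of reaction ξ = 0.270 × 186 = 50.22 mol/min
Reaction term: ξ·ΔH°_rxn = 50.22 × -245 = -12304 kJ/min
Q = ΔH = -12304 kJ/min = -205.07 kW
Heat removed = 205.07 kW

Q_out = 205 kW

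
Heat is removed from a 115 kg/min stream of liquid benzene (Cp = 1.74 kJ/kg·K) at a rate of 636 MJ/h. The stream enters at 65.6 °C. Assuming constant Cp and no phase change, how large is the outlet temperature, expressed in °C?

Q = 636 MJ/h = 10600 kJ/min
ΔT = Q/(ṁ·Cp) = 10600/(115×1.74) = 52.974 K
T_out = 65.6 − 52.974 = 12.626 °C

T_out = 12.6 °C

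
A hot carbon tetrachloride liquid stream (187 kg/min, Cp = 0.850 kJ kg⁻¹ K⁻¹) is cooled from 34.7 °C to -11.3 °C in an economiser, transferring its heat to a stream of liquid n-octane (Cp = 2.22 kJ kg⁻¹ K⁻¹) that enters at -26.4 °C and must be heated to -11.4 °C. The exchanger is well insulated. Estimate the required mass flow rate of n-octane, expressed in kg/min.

ṁ_c = 220 kg/min

Heat released by hot stream: Q = 187 × 0.850 × (34.7 − -11.3) = 7311.7 kJ/min
Energy balance on cold side (adiabatic exchanger): Q = ṁ_c·Cp_c·(T_c,out − T_c,in)
ṁ_c = 7311.7 / [2.22 × (-11.4 − -26.4)] = 219.57 kg/min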